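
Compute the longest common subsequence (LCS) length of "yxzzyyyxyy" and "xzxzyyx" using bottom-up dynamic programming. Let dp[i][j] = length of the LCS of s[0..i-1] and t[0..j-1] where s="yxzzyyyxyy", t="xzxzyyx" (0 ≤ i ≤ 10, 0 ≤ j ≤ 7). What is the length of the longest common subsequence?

6

   ''  x  z  x  z  y  y  x
''  0  0  0  0  0  0  0  0
 y  0  0  0  0  0  1  1  1
 x  0  1  1  1  1  1  1  2
 z  0  1  2  2  2  2  2  2
 z  0  1  2  2  3  3  3  3
 y  0  1  2  2  3  4  4  4
 y  0  1  2  2  3  4  5  5
 y  0  1  2  2  3  4  5  5
 x  0  1  2  3  3  4  5  6
 y  0  1  2  3  3  4  5  6
 y  0  1  2  3  3  4  5  6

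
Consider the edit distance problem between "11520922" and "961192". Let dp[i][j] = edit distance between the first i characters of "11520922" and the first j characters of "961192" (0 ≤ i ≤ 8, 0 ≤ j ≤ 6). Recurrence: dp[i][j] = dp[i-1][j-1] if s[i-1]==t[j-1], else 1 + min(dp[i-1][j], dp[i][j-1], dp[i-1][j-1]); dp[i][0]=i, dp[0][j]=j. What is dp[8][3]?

7

   ''  9  6  1  1  9  2
''  0  1  2  3  4  5  6
 1  1  1  2  2  3  4  5
 1  2  2  2  2  2  3  4
 5  3  3  3  3  3  3  4
 2  4  4  4  4  4  4  3
 0  5  5  5  5  5  5  4
 9  6  5  6  6  6  5  5
 2  7  6  6  7  7  6  5
 2  8  7  7  7  8  7  6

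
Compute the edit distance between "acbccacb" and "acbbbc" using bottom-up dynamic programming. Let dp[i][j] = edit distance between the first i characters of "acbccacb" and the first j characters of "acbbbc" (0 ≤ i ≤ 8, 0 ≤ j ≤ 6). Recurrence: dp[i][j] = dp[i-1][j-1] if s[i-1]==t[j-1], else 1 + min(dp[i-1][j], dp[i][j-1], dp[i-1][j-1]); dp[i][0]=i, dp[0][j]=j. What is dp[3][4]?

1

   ''  a  c  b  b  b  c
''  0  1  2  3  4  5  6
 a  1  0  1  2  3  4  5
 c  2  1  0  1  2  3  4
 b  3  2  1  0  1  2  3
 c  4  3  2  1  1  2  2
 c  5  4  3  2  2  2  2
 a  6  5  4  3  3  3  3
 c  7  6  5  4  4  4  3
 b  8  7  6  5  4  4  4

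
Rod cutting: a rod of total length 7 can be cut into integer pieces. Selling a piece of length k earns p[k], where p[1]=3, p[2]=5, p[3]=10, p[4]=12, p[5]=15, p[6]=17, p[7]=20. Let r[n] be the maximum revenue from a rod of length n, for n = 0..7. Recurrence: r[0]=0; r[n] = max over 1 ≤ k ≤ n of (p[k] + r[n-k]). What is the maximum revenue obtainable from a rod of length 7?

   n    0    1    2    3    4    5    6    7
r[n]    0    3    6   10   13   16   20   23

23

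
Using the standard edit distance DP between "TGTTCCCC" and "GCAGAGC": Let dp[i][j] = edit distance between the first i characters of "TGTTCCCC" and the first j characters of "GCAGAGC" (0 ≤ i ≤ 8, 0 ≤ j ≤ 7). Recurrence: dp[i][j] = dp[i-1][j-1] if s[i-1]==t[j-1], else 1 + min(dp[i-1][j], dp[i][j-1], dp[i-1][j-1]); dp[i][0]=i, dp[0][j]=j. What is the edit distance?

6

   ''  G  C  A  G  A  G  C
''  0  1  2  3  4  5  6  7
 T  1  1  2  3  4  5  6  7
 G  2  1  2  3  3  4  5  6
 T  3  2  2  3  4  4  5  6
 T  4  3  3  3  4  5  5  6
 C  5  4  3  4  4  5  6  5
 C  6  5  4  4  5  5  6  6
 C  7  6  5  5  5  6  6  6
 C  8  7  6  6  6  6  7  6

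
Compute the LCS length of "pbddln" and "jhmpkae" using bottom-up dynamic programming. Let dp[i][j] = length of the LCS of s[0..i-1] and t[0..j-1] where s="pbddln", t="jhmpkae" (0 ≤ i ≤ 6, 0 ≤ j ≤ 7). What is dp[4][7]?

1

   ''  j  h  m  p  k  a  e
''  0  0  0  0  0  0  0  0
 p  0  0  0  0  1  1  1  1
 b  0  0  0  0  1  1  1  1
 d  0  0  0  0  1  1  1  1
 d  0  0  0  0  1  1  1  1
 l  0  0  0  0  1  1  1  1
 n  0  0  0  0  1  1  1  1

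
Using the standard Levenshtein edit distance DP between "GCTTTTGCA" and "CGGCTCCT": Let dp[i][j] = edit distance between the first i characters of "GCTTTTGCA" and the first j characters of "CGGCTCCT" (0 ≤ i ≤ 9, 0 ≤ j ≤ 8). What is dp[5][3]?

4

   ''  C  G  G  C  T  C  C  T
''  0  1  2  3  4  5  6  7  8
 G  1  1  1  2  3  4  5  6  7
 C  2  1  2  2  2  3  4  5  6
 T  3  2  2  3  3  2  3  4  5
 T  4  3  3  3  4  3  3  4  4
 T  5  4  4  4  4  4  4  4  4
 T  6  5  5  5  5  4  5  5  4
 G  7  6  5  5  6  5  5  6  5
 C  8  7  6  6  5  6  5  5  6
 A  9  8  7  7  6  6  6  6  6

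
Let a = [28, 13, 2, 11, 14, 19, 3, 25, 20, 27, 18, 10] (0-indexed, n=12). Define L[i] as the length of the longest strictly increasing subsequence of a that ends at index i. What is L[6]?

2

   i    0    1    2    3    4    5    6    7    8    9   10   11
a[i]   28   13    2   11   14   19    3   25   20   27   18   10
L[i]    1    1    1    2    3    4    2    5    5    6    4    3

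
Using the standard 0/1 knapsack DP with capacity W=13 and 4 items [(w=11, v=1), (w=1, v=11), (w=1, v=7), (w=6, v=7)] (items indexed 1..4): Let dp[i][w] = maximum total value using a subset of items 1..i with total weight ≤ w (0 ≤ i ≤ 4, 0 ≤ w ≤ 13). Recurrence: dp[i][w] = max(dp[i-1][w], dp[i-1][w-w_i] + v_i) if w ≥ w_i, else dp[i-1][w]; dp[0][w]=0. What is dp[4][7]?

i\w   0   1   2   3   4   5   6   7   8   9  10  11  12  13
  0   0   0   0   0   0   0   0   0   0   0   0   0   0   0
  1   0   0   0   0   0   0   0   0   0   0   0   1   1   1
  2   0  11  11  11  11  11  11  11  11  11  11  11  12  12
  3   0  11  18  18  18  18  18  18  18  18  18  18  18  19
  4   0  11  18  18  18  18  18  18  25  25  25  25  25  25

18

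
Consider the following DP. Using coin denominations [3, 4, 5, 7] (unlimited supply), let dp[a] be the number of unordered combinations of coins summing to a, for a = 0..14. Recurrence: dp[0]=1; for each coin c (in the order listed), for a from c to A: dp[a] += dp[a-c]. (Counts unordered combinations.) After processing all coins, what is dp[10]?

3

after  coin     0     1     2     3     4     5     6     7     8     9    10    11    12    13    14
          3     1     0     0     1     0     0     1     0     0     1     0     0     1     0     0
          4     1     0     0     1     1     0     1     1     1     1     1     1     2     1     1
          5     1     0     0     1     1     1     1     1     2     2     2     2     3     3     3
          7     1     0     0     1     1     1     1     2     2     2     3     3     4     4     5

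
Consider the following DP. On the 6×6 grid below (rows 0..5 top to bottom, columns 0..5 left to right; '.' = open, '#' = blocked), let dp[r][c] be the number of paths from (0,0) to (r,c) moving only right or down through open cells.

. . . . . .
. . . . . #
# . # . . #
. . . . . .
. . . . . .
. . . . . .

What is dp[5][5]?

81

r\c   0   1   2   3   4   5
  0   1   1   1   1   1   1
  1   1   2   3   4   5   0
  2   0   2   0   4   9   0
  3   0   2   2   6  15  15
  4   0   2   4  10  25  40
  5   0   2   6  16  41  81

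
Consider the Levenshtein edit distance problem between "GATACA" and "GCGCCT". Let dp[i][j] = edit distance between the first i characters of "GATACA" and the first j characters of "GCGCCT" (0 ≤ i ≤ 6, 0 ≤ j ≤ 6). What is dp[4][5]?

   ''  G  C  G  C  C  T
''  0  1  2  3  4  5  6
 G  1  0  1  2  3  4  5
 A  2  1  1  2  3  4  5
 T  3  2  2  2  3  4  4
 A  4  3  3  3  3  4  5
 C  5  4  3  4  3  3  4
 A  6  5  4  4  4  4  4

4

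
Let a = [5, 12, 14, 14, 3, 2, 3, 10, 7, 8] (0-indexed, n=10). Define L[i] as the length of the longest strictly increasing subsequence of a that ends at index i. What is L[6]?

   i    0    1    2    3    4    5    6    7    8    9
a[i]    5   12   14   14    3    2    3   10    7    8
L[i]    1    2    3    3    1    1    2    3    3    4

2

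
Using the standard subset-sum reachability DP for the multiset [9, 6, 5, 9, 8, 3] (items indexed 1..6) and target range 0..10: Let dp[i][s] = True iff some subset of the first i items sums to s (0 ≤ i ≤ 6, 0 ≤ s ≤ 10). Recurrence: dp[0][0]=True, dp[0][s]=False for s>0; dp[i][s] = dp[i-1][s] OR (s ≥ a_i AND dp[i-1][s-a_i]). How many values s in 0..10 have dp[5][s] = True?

i\s   0   1   2   3   4   5   6   7   8   9  10
  0   T   F   F   F   F   F   F   F   F   F   F
  1   T   F   F   F   F   F   F   F   F   T   F
  2   T   F   F   F   F   F   T   F   F   T   F
  3   T   F   F   F   F   T   T   F   F   T   F
  4   T   F   F   F   F   T   T   F   F   T   F
  5   T   F   F   F   F   T   T   F   T   T   F
  6   T   F   F   T   F   T   T   F   T   T   F

5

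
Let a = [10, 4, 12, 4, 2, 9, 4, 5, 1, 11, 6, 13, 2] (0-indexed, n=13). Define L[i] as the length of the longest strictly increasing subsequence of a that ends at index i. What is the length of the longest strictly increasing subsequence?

5

   i    0    1    2    3    4    5    6    7    8    9   10   11   12
a[i]   10    4   12    4    2    9    4    5    1   11    6   13    2
L[i]    1    1    2    1    1    2    2    3    1    4    4    5    2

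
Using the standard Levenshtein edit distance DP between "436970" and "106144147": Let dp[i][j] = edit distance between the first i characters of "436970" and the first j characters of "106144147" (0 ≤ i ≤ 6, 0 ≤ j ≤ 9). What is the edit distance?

8

   ''  1  0  6  1  4  4  1  4  7
''  0  1  2  3  4  5  6  7  8  9
 4  1  1  2  3  4  4  5  6  7  8
 3  2  2  2  3  4  5  5  6  7  8
 6  3  3  3  2  3  4  5  6  7  8
 9  4  4  4  3  3  4  5  6  7  8
 7  5  5  5  4  4  4  5  6  7  7
 0  6  6  5  5  5  5  5  6  7  8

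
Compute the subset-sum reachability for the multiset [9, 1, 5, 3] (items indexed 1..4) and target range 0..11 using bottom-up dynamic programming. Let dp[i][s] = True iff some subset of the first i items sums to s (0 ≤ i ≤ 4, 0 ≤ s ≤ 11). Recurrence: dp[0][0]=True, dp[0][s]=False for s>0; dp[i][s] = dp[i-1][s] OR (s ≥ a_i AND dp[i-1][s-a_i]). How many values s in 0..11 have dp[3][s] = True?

6

i\s   0   1   2   3   4   5   6   7   8   9  10  11
  0   T   F   F   F   F   F   F   F   F   F   F   F
  1   T   F   F   F   F   F   F   F   F   T   F   F
  2   T   T   F   F   F   F   F   F   F   T   T   F
  3   T   T   F   F   F   T   T   F   F   T   T   F
  4   T   T   F   T   T   T   T   F   T   T   T   F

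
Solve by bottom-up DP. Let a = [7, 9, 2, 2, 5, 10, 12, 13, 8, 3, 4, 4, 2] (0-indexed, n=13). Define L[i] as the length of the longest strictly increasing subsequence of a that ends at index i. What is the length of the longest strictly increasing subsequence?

5

   i    0    1    2    3    4    5    6    7    8    9   10   11   12
a[i]    7    9    2    2    5   10   12   13    8    3    4    4    2
L[i]    1    2    1    1    2    3    4    5    3    2    3    3    1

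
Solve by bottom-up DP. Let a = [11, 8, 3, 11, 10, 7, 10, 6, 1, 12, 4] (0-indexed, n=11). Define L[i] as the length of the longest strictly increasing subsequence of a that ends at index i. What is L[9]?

   i    0    1    2    3    4    5    6    7    8    9   10
a[i]   11    8    3   11   10    7   10    6    1   12    4
L[i]    1    1    1    2    2    2    3    2    1    4    2

4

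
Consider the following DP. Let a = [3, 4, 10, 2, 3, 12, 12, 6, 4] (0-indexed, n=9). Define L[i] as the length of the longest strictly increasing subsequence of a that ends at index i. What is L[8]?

   i    0    1    2    3    4    5    6    7    8
a[i]    3    4   10    2    3   12   12    6    4
L[i]    1    2    3    1    2    4    4    3    3

3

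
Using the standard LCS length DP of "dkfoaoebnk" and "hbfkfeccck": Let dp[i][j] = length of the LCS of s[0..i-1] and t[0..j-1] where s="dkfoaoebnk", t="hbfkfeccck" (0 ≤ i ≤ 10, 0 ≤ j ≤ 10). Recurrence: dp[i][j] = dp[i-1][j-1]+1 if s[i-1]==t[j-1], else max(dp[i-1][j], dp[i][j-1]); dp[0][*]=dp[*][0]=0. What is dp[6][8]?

   ''  h  b  f  k  f  e  c  c  c  k
''  0  0  0  0  0  0  0  0  0  0  0
 d  0  0  0  0  0  0  0  0  0  0  0
 k  0  0  0  0  1  1  1  1  1  1  1
 f  0  0  0  1  1  2  2  2  2  2  2
 o  0  0  0  1  1  2  2  2  2  2  2
 a  0  0  0  1  1  2  2  2  2  2  2
 o  0  0  0  1  1  2  2  2  2  2  2
 e  0  0  0  1  1  2  3  3  3  3  3
 b  0  0  1  1  1  2  3  3  3  3  3
 n  0  0  1  1  1  2  3  3  3  3  3
 k  0  0  1  1  2  2  3  3  3  3  4

2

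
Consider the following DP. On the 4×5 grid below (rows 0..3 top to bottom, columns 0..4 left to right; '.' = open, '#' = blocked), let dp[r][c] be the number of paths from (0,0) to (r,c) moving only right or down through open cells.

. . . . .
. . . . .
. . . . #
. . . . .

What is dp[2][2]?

r\c   0   1   2   3   4
  0   1   1   1   1   1
  1   1   2   3   4   5
  2   1   3   6  10   0
  3   1   4  10  20  20

6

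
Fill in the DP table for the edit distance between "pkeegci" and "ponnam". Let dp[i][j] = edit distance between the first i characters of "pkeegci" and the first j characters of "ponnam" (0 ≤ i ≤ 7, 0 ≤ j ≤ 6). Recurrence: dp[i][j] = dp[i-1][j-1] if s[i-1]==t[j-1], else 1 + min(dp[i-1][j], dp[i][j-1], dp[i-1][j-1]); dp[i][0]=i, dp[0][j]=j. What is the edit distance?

   ''  p  o  n  n  a  m
''  0  1  2  3  4  5  6
 p  1  0  1  2  3  4  5
 k  2  1  1  2  3  4  5
 e  3  2  2  2  3  4  5
 e  4  3  3  3  3  4  5
 g  5  4  4  4  4  4  5
 c  6  5  5  5  5  5  5
 i  7  6  6  6  6  6  6

6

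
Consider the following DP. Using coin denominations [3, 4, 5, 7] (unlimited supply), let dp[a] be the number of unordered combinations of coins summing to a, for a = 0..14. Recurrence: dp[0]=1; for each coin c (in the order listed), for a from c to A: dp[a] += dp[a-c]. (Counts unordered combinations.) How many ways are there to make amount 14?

after  coin     0     1     2     3     4     5     6     7     8     9    10    11    12    13    14
          3     1     0     0     1     0     0     1     0     0     1     0     0     1     0     0
          4     1     0     0     1     1     0     1     1     1     1     1     1     2     1     1
          5     1     0     0     1     1     1     1     1     2     2     2     2     3     3     3
          7     1     0     0     1     1     1     1     2     2     2     3     3     4     4     5

5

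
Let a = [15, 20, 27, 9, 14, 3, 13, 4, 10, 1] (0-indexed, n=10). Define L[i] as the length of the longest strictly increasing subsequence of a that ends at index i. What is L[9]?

   i    0    1    2    3    4    5    6    7    8    9
a[i]   15   20   27    9   14    3   13    4   10    1
L[i]    1    2    3    1    2    1    2    2    3    1

1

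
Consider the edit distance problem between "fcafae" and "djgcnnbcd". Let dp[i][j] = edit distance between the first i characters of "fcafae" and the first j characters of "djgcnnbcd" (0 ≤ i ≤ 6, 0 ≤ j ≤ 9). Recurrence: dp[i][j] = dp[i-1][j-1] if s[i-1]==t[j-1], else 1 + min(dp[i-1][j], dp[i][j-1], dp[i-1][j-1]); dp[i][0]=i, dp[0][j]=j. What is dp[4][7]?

6

   ''  d  j  g  c  n  n  b  c  d
''  0  1  2  3  4  5  6  7  8  9
 f  1  1  2  3  4  5  6  7  8  9
 c  2  2  2  3  3  4  5  6  7  8
 a  3  3  3  3  4  4  5  6  7  8
 f  4  4  4  4  4  5  5  6  7  8
 a  5  5  5  5  5  5  6  6  7  8
 e  6  6  6  6  6  6  6  7  7  8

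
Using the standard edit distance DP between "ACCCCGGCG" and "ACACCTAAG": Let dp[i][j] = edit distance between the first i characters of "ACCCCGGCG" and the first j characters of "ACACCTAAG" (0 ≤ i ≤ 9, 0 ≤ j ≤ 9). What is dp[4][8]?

4

   ''  A  C  A  C  C  T  A  A  G
''  0  1  2  3  4  5  6  7  8  9
 A  1  0  1  2  3  4  5  6  7  8
 C  2  1  0  1  2  3  4  5  6  7
 C  3  2  1  1  1  2  3  4  5  6
 C  4  3  2  2  1  1  2  3  4  5
 C  5  4  3  3  2  1  2  3  4  5
 G  6  5  4  4  3  2  2  3  4  4
 G  7  6  5  5  4  3  3  3  4  4
 C  8  7  6  6  5  4  4  4  4  5
 G  9  8  7  7  6  5  5  5  5  4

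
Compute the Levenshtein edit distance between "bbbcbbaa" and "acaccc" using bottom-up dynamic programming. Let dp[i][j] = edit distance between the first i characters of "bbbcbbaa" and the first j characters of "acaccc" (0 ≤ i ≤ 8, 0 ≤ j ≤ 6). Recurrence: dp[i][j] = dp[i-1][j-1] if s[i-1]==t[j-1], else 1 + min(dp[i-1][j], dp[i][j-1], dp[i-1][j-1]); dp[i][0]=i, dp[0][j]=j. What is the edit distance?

7

   ''  a  c  a  c  c  c
''  0  1  2  3  4  5  6
 b  1  1  2  3  4  5  6
 b  2  2  2  3  4  5  6
 b  3  3  3  3  4  5  6
 c  4  4  3  4  3  4  5
 b  5  5  4  4  4  4  5
 b  6  6  5  5  5  5  5
 a  7  6  6  5  6  6  6
 a  8  7  7  6  6  7  7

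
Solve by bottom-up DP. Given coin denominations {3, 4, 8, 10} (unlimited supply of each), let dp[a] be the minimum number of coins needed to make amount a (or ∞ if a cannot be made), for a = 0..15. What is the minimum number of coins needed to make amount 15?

 a  0  1  2  3  4  5  6  7  8  9 10 11 12 13 14 15
dp  0  -  -  1  1  -  2  2  1  3  1  2  2  2  2  3
(- denotes ∞ / unreachable)

3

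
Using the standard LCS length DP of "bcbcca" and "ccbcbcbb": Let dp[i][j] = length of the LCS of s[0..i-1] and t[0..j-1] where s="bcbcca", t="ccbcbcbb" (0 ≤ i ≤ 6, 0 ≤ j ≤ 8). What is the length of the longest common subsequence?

4

   ''  c  c  b  c  b  c  b  b
''  0  0  0  0  0  0  0  0  0
 b  0  0  0  1  1  1  1  1  1
 c  0  1  1  1  2  2  2  2  2
 b  0  1  1  2  2  3  3  3  3
 c  0  1  2  2  3  3  4  4  4
 c  0  1  2  2  3  3  4  4  4
 a  0  1  2  2  3  3  4  4  4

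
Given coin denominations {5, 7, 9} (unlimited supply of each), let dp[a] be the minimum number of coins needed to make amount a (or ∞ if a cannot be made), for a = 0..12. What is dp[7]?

1

 a  0  1  2  3  4  5  6  7  8  9 10 11 12
dp  0  -  -  -  -  1  -  1  -  1  2  -  2
(- denotes ∞ / unreachable)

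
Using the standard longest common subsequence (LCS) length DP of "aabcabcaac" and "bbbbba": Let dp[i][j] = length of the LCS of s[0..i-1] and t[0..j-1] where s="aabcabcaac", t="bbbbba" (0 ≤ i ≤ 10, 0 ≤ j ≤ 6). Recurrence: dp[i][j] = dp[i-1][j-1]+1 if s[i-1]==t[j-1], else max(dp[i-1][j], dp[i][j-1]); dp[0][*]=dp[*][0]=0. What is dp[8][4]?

2

   ''  b  b  b  b  b  a
''  0  0  0  0  0  0  0
 a  0  0  0  0  0  0  1
 a  0  0  0  0  0  0  1
 b  0  1  1  1  1  1  1
 c  0  1  1  1  1  1  1
 a  0  1  1  1  1  1  2
 b  0  1  2  2  2  2  2
 c  0  1  2  2  2  2  2
 a  0  1  2  2  2  2  3
 a  0  1  2  2  2  2  3
 c  0  1  2  2  2  2  3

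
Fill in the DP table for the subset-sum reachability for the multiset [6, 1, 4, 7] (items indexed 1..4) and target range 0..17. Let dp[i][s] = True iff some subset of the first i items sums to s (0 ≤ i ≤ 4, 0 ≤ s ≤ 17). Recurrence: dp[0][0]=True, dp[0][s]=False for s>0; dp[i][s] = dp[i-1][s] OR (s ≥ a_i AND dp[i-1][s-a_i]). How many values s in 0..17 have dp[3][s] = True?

i\s   0   1   2   3   4   5   6   7   8   9  10  11  12  13  14  15  16  17
  0   T   F   F   F   F   F   F   F   F   F   F   F   F   F   F   F   F   F
  1   T   F   F   F   F   F   T   F   F   F   F   F   F   F   F   F   F   F
  2   T   T   F   F   F   F   T   T   F   F   F   F   F   F   F   F   F   F
  3   T   T   F   F   T   T   T   T   F   F   T   T   F   F   F   F   F   F
  4   T   T   F   F   T   T   T   T   T   F   T   T   T   T   T   F   F   T

8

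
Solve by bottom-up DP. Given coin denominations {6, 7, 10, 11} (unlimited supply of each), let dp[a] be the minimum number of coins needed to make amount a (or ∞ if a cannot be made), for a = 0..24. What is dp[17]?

2

 a  0  1  2  3  4  5  6  7  8  9 10 11 12 13 14 15 16 17 18 19 20 21 22 23 24
dp  0  -  -  -  -  -  1  1  -  -  1  1  2  2  2  -  2  2  2  3  2  2  2  3  3
(- denotes ∞ / unreachable)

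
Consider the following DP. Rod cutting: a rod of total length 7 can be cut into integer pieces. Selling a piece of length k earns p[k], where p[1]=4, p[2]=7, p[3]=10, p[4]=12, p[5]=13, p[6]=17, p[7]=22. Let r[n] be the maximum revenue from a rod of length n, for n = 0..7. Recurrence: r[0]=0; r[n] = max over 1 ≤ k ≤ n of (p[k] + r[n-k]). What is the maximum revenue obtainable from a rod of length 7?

28

   n    0    1    2    3    4    5    6    7
r[n]    0    4    8   12   16   20   24   28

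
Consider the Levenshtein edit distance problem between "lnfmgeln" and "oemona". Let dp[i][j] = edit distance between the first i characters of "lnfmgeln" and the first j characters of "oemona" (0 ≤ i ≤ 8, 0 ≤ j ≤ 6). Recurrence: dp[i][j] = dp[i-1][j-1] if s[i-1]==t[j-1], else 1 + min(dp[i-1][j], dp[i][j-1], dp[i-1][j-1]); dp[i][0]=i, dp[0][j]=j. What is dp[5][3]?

   ''  o  e  m  o  n  a
''  0  1  2  3  4  5  6
 l  1  1  2  3  4  5  6
 n  2  2  2  3  4  4  5
 f  3  3  3  3  4  5  5
 m  4  4  4  3  4  5  6
 g  5  5  5  4  4  5  6
 e  6  6  5  5  5  5  6
 l  7  7  6  6  6  6  6
 n  8  8  7  7  7  6  7

4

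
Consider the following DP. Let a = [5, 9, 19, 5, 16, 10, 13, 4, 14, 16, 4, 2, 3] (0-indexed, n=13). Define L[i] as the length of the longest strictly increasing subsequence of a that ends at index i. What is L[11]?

   i    0    1    2    3    4    5    6    7    8    9   10   11   12
a[i]    5    9   19    5   16   10   13    4   14   16    4    2    3
L[i]    1    2    3    1    3    3    4    1    5    6    1    1    2

1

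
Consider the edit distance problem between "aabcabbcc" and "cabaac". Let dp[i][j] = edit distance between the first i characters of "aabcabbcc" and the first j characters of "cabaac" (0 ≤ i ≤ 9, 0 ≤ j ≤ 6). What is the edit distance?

   ''  c  a  b  a  a  c
''  0  1  2  3  4  5  6
 a  1  1  1  2  3  4  5
 a  2  2  1  2  2  3  4
 b  3  3  2  1  2  3  4
 c  4  3  3  2  2  3  3
 a  5  4  3  3  2  2  3
 b  6  5  4  3  3  3  3
 b  7  6  5  4  4  4  4
 c  8  7  6  5  5  5  4
 c  9  8  7  6  6  6  5

5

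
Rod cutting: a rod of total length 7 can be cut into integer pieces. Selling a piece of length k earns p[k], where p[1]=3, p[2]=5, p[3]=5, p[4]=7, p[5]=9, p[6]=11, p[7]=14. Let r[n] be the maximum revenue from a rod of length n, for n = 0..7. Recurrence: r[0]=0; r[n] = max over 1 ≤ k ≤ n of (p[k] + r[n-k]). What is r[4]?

12

   n    0    1    2    3    4    5    6    7
r[n]    0    3    6    9   12   15   18   21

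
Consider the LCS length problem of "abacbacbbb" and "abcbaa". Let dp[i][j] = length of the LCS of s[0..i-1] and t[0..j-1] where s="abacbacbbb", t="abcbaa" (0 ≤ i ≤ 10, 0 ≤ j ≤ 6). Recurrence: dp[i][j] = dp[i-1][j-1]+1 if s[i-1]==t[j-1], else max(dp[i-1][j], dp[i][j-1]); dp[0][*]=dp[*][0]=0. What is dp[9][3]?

   ''  a  b  c  b  a  a
''  0  0  0  0  0  0  0
 a  0  1  1  1  1  1  1
 b  0  1  2  2  2  2  2
 a  0  1  2  2  2  3  3
 c  0  1  2  3  3  3  3
 b  0  1  2  3  4  4  4
 a  0  1  2  3  4  5  5
 c  0  1  2  3  4  5  5
 b  0  1  2  3  4  5  5
 b  0  1  2  3  4  5  5
 b  0  1  2  3  4  5  5

3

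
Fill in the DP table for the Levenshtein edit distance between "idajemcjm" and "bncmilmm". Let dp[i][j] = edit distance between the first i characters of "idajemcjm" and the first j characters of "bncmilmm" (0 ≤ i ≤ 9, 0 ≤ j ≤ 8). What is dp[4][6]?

   ''  b  n  c  m  i  l  m  m
''  0  1  2  3  4  5  6  7  8
 i  1  1  2  3  4  4  5  6  7
 d  2  2  2  3  4  5  5  6  7
 a  3  3  3  3  4  5  6  6  7
 j  4  4  4  4  4  5  6  7  7
 e  5  5  5  5  5  5  6  7  8
 m  6  6  6  6  5  6  6  6  7
 c  7  7  7  6  6  6  7  7  7
 j  8  8  8  7  7  7  7  8  8
 m  9  9  9  8  7  8  8  7  8

6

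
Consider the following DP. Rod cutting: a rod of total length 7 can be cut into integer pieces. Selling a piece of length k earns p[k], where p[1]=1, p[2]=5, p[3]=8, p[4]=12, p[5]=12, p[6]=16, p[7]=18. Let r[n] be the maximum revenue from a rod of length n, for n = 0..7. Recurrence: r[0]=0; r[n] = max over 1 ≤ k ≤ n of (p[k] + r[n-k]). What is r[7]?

   n    0    1    2    3    4    5    6    7
r[n]    0    1    5    8   12   13   17   20

20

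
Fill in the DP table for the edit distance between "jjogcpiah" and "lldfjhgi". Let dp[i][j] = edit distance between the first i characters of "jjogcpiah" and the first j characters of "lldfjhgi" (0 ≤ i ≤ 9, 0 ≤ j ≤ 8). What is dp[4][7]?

5

   ''  l  l  d  f  j  h  g  i
''  0  1  2  3  4  5  6  7  8
 j  1  1  2  3  4  4  5  6  7
 j  2  2  2  3  4  4  5  6  7
 o  3  3  3  3  4  5  5  6  7
 g  4  4  4  4  4  5  6  5  6
 c  5  5  5  5  5  5  6  6  6
 p  6  6  6  6  6  6  6  7  7
 i  7  7  7  7  7  7  7  7  7
 a  8  8  8  8  8  8  8  8  8
 h  9  9  9  9  9  9  8  9  9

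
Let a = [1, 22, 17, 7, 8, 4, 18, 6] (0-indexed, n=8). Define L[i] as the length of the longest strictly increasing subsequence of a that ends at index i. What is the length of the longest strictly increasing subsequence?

4

   i    0    1    2    3    4    5    6    7
a[i]    1   22   17    7    8    4   18    6
L[i]    1    2    2    2    3    2    4    3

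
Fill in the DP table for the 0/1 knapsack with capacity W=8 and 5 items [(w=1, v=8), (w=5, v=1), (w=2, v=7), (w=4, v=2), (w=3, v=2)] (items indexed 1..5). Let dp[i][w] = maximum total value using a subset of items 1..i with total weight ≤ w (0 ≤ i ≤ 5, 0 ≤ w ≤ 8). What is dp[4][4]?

15

i\w   0   1   2   3   4   5   6   7   8
  0   0   0   0   0   0   0   0   0   0
  1   0   8   8   8   8   8   8   8   8
  2   0   8   8   8   8   8   9   9   9
  3   0   8   8  15  15  15  15  15  16
  4   0   8   8  15  15  15  15  17  17
  5   0   8   8  15  15  15  17  17  17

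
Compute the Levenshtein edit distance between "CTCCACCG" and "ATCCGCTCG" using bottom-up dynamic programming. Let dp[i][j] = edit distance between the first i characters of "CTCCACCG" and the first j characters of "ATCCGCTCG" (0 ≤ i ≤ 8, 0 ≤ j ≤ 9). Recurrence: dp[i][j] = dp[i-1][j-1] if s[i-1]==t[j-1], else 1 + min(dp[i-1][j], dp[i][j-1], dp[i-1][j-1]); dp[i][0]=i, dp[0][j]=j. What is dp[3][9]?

   ''  A  T  C  C  G  C  T  C  G
''  0  1  2  3  4  5  6  7  8  9
 C  1  1  2  2  3  4  5  6  7  8
 T  2  2  1  2  3  4  5  5  6  7
 C  3  3  2  1  2  3  4  5  5  6
 C  4  4  3  2  1  2  3  4  5  6
 A  5  4  4  3  2  2  3  4  5  6
 C  6  5  5  4  3  3  2  3  4  5
 C  7  6  6  5  4  4  3  3  3  4
 G  8  7  7  6  5  4  4  4  4  3

6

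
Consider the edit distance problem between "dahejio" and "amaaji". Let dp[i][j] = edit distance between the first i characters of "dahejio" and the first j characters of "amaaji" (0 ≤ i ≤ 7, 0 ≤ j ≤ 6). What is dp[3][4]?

3

   ''  a  m  a  a  j  i
''  0  1  2  3  4  5  6
 d  1  1  2  3  4  5  6
 a  2  1  2  2  3  4  5
 h  3  2  2  3  3  4  5
 e  4  3  3  3  4  4  5
 j  5  4  4  4  4  4  5
 i  6  5  5  5  5  5  4
 o  7  6  6  6  6  6  5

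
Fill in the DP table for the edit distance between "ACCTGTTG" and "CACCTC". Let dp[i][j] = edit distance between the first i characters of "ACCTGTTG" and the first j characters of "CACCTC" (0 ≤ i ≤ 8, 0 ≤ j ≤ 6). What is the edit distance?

5

   ''  C  A  C  C  T  C
''  0  1  2  3  4  5  6
 A  1  1  1  2  3  4  5
 C  2  1  2  1  2  3  4
 C  3  2  2  2  1  2  3
 T  4  3  3  3  2  1  2
 G  5  4  4  4  3  2  2
 T  6  5  5  5  4  3  3
 T  7  6  6  6  5  4  4
 G  8  7  7  7  6  5  5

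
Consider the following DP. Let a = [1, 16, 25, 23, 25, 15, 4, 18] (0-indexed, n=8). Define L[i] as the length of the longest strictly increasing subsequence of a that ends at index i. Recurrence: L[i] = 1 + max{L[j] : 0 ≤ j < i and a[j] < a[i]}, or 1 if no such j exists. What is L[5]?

2

   i    0    1    2    3    4    5    6    7
a[i]    1   16   25   23   25   15    4   18
L[i]    1    2    3    3    4    2    2    3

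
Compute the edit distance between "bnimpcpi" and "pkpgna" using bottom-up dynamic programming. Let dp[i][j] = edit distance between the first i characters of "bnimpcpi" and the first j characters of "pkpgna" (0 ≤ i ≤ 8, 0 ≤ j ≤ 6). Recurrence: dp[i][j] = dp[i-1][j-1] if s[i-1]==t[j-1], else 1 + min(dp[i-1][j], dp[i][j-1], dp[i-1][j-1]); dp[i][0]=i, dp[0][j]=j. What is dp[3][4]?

4

   ''  p  k  p  g  n  a
''  0  1  2  3  4  5  6
 b  1  1  2  3  4  5  6
 n  2  2  2  3  4  4  5
 i  3  3  3  3  4  5  5
 m  4  4  4  4  4  5  6
 p  5  4  5  4  5  5  6
 c  6  5  5  5  5  6  6
 p  7  6  6  5  6  6  7
 i  8  7  7  6  6  7  7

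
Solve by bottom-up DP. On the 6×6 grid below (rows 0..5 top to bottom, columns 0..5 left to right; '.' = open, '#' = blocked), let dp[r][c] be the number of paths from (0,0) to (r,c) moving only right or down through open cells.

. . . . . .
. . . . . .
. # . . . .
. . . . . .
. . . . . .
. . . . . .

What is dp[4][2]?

6

r\c   0   1   2   3   4   5
  0   1   1   1   1   1   1
  1   1   2   3   4   5   6
  2   1   0   3   7  12  18
  3   1   1   4  11  23  41
  4   1   2   6  17  40  81
  5   1   3   9  26  66 147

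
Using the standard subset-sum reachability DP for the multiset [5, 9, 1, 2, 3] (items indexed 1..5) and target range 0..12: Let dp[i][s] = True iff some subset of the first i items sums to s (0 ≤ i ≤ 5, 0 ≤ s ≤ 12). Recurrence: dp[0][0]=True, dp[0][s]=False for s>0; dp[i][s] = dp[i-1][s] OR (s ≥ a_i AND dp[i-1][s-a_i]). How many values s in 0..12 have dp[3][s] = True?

6

i\s   0   1   2   3   4   5   6   7   8   9  10  11  12
  0   T   F   F   F   F   F   F   F   F   F   F   F   F
  1   T   F   F   F   F   T   F   F   F   F   F   F   F
  2   T   F   F   F   F   T   F   F   F   T   F   F   F
  3   T   T   F   F   F   T   T   F   F   T   T   F   F
  4   T   T   T   T   F   T   T   T   T   T   T   T   T
  5   T   T   T   T   T   T   T   T   T   T   T   T   T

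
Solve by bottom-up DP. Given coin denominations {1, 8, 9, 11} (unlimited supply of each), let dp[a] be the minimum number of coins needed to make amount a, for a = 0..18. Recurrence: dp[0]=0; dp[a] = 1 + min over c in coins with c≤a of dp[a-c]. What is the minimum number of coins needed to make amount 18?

 a  0  1  2  3  4  5  6  7  8  9 10 11 12 13 14 15 16 17 18
dp  0  1  2  3  4  5  6  7  1  1  2  1  2  3  4  5  2  2  2

2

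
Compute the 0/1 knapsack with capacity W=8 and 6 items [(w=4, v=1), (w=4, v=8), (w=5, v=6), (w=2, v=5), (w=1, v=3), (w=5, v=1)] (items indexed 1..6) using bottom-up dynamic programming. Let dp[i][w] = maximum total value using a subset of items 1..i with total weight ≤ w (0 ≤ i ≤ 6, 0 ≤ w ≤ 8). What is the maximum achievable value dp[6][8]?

16

i\w   0   1   2   3   4   5   6   7   8
  0   0   0   0   0   0   0   0   0   0
  1   0   0   0   0   1   1   1   1   1
  2   0   0   0   0   8   8   8   8   9
  3   0   0   0   0   8   8   8   8   9
  4   0   0   5   5   8   8  13  13  13
  5   0   3   5   8   8  11  13  16  16
  6   0   3   5   8   8  11  13  16  16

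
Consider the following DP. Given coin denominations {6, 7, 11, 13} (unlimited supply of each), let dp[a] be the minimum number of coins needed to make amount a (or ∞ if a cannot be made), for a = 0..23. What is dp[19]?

 a  0  1  2  3  4  5  6  7  8  9 10 11 12 13 14 15 16 17 18 19 20 21 22 23
dp  0  -  -  -  -  -  1  1  -  -  -  1  2  1  2  -  -  2  2  2  2  3  2  3
(- denotes ∞ / unreachable)

2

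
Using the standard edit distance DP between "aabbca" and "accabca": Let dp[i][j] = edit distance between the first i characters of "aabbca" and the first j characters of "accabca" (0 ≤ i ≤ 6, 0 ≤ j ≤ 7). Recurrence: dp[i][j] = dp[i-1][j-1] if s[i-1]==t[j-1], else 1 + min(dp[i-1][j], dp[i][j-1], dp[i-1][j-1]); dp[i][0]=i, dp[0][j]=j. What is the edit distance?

   ''  a  c  c  a  b  c  a
''  0  1  2  3  4  5  6  7
 a  1  0  1  2  3  4  5  6
 a  2  1  1  2  2  3  4  5
 b  3  2  2  2  3  2  3  4
 b  4  3  3  3  3  3  3  4
 c  5  4  3  3  4  4  3  4
 a  6  5  4  4  3  4  4  3

3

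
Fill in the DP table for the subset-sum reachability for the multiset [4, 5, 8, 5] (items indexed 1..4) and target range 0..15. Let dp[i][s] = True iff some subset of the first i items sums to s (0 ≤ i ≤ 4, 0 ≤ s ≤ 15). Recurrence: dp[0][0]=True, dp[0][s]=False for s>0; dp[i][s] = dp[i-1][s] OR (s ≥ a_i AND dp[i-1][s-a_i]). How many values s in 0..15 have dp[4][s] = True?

9

i\s   0   1   2   3   4   5   6   7   8   9  10  11  12  13  14  15
  0   T   F   F   F   F   F   F   F   F   F   F   F   F   F   F   F
  1   T   F   F   F   T   F   F   F   F   F   F   F   F   F   F   F
  2   T   F   F   F   T   T   F   F   F   T   F   F   F   F   F   F
  3   T   F   F   F   T   T   F   F   T   T   F   F   T   T   F   F
  4   T   F   F   F   T   T   F   F   T   T   T   F   T   T   T   F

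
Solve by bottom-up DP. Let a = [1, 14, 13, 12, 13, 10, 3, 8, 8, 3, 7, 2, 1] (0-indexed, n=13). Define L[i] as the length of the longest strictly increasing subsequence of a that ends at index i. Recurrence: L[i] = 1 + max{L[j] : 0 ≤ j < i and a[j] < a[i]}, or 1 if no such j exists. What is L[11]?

   i    0    1    2    3    4    5    6    7    8    9   10   11   12
a[i]    1   14   13   12   13   10    3    8    8    3    7    2    1
L[i]    1    2    2    2    3    2    2    3    3    2    3    2    1

2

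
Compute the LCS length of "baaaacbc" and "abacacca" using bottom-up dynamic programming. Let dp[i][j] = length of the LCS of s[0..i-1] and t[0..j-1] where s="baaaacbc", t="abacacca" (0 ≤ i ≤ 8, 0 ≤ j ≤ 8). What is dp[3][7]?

3

   ''  a  b  a  c  a  c  c  a
''  0  0  0  0  0  0  0  0  0
 b  0  0  1  1  1  1  1  1  1
 a  0  1  1  2  2  2  2  2  2
 a  0  1  1  2  2  3  3  3  3
 a  0  1  1  2  2  3  3  3  4
 a  0  1  1  2  2  3  3  3  4
 c  0  1  1  2  3  3  4  4  4
 b  0  1  2  2  3  3  4  4  4
 c  0  1  2  2  3  3  4  5  5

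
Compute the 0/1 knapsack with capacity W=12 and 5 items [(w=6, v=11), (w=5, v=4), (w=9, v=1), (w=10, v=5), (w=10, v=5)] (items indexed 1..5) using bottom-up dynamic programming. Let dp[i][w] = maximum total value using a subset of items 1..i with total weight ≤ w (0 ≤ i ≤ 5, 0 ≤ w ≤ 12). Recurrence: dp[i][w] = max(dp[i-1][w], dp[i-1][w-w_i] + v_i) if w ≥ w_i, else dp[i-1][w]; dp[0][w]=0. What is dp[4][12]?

15

i\w   0   1   2   3   4   5   6   7   8   9  10  11  12
  0   0   0   0   0   0   0   0   0   0   0   0   0   0
  1   0   0   0   0   0   0  11  11  11  11  11  11  11
  2   0   0   0   0   0   4  11  11  11  11  11  15  15
  3   0   0   0   0   0   4  11  11  11  11  11  15  15
  4   0   0   0   0   0   4  11  11  11  11  11  15  15
  5   0   0   0   0   0   4  11  11  11  11  11  15  15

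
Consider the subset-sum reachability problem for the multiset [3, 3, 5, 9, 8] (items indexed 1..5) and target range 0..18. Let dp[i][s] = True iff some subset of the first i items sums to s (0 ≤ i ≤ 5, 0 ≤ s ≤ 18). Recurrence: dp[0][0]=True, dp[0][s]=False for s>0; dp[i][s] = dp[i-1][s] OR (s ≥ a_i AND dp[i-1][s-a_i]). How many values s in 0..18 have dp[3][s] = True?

6

i\s   0   1   2   3   4   5   6   7   8   9  10  11  12  13  14  15  16  17  18
  0   T   F   F   F   F   F   F   F   F   F   F   F   F   F   F   F   F   F   F
  1   T   F   F   T   F   F   F   F   F   F   F   F   F   F   F   F   F   F   F
  2   T   F   F   T   F   F   T   F   F   F   F   F   F   F   F   F   F   F   F
  3   T   F   F   T   F   T   T   F   T   F   F   T   F   F   F   F   F   F   F
  4   T   F   F   T   F   T   T   F   T   T   F   T   T   F   T   T   F   T   F
  5   T   F   F   T   F   T   T   F   T   T   F   T   T   T   T   T   T   T   F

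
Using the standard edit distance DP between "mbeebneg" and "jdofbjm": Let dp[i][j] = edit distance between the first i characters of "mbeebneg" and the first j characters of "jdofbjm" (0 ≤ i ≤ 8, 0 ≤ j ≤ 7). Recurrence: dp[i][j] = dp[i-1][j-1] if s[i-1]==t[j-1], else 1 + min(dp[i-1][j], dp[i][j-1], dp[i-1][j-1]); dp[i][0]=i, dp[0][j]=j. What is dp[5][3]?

   ''  j  d  o  f  b  j  m
''  0  1  2  3  4  5  6  7
 m  1  1  2  3  4  5  6  6
 b  2  2  2  3  4  4  5  6
 e  3  3  3  3  4  5  5  6
 e  4  4  4  4  4  5  6  6
 b  5  5  5  5  5  4  5  6
 n  6  6  6  6  6  5  5  6
 e  7  7  7  7  7  6  6  6
 g  8  8  8  8  8  7  7  7

5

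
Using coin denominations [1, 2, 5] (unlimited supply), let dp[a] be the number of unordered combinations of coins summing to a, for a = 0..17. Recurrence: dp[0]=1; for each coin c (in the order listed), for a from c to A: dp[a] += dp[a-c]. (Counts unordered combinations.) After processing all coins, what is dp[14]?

after  coin     0     1     2     3     4     5     6     7     8     9    10    11    12    13    14    15    16    17
          1     1     1     1     1     1     1     1     1     1     1     1     1     1     1     1     1     1     1
          2     1     1     2     2     3     3     4     4     5     5     6     6     7     7     8     8     9     9
          5     1     1     2     2     3     4     5     6     7     8    10    11    13    14    16    18    20    22

16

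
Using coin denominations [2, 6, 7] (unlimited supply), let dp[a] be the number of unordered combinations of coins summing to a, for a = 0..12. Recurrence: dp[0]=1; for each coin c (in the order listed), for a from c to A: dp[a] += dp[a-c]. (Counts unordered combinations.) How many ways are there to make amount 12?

3

after  coin     0     1     2     3     4     5     6     7     8     9    10    11    12
          2     1     0     1     0     1     0     1     0     1     0     1     0     1
          6     1     0     1     0     1     0     2     0     2     0     2     0     3
          7     1     0     1     0     1     0     2     1     2     1     2     1     3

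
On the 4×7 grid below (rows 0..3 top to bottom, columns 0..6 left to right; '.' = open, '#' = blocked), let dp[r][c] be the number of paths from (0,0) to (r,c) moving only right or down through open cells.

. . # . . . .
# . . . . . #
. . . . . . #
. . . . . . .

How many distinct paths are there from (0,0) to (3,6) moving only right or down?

15

r\c   0   1   2   3   4   5   6
  0   1   1   0   0   0   0   0
  1   0   1   1   1   1   1   0
  2   0   1   2   3   4   5   0
  3   0   1   3   6  10  15  15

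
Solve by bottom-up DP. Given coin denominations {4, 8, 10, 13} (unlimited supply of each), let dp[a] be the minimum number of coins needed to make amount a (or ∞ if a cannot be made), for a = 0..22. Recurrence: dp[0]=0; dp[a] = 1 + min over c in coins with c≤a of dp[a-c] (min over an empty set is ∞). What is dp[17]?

2

 a  0  1  2  3  4  5  6  7  8  9 10 11 12 13 14 15 16 17 18 19 20 21 22
dp  0  -  -  -  1  -  -  -  1  -  1  -  2  1  2  -  2  2  2  -  2  2  3
(- denotes ∞ / unreachable)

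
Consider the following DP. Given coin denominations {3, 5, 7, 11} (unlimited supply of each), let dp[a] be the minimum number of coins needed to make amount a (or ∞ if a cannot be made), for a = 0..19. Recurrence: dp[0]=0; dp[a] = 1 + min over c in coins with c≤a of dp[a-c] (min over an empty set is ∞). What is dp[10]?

2

 a  0  1  2  3  4  5  6  7  8  9 10 11 12 13 14 15 16 17 18 19
dp  0  -  -  1  -  1  2  1  2  3  2  1  2  3  2  3  2  3  2  3
(- denotes ∞ / unreachable)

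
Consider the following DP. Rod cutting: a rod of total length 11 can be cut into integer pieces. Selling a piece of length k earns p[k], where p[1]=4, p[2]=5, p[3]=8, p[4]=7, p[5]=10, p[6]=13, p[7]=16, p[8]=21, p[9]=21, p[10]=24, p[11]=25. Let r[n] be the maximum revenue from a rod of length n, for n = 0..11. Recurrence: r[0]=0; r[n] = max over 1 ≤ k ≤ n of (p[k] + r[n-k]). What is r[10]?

   n    0    1    2    3    4    5    6    7    8    9   10   11
r[n]    0    4    8   12   16   20   24   28   32   36   40   44

40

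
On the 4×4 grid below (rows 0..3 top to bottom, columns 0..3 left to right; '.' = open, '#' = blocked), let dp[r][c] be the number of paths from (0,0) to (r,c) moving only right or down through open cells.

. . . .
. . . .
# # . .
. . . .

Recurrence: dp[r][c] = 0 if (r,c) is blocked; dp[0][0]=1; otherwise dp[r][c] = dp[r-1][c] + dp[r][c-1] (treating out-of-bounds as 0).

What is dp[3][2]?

3

r\c   0   1   2   3
  0   1   1   1   1
  1   1   2   3   4
  2   0   0   3   7
  3   0   0   3  10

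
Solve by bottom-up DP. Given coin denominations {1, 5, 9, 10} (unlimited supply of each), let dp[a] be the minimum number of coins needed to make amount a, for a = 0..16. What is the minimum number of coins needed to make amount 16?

3

 a  0  1  2  3  4  5  6  7  8  9 10 11 12 13 14 15 16
dp  0  1  2  3  4  1  2  3  4  1  1  2  3  4  2  2  3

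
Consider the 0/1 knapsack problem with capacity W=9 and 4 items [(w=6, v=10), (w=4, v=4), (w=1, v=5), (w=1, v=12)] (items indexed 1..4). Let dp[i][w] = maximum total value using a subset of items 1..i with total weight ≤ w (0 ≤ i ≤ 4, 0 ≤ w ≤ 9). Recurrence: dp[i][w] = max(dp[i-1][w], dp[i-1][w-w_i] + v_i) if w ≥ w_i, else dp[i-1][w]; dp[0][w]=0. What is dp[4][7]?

i\w   0   1   2   3   4   5   6   7   8   9
  0   0   0   0   0   0   0   0   0   0   0
  1   0   0   0   0   0   0  10  10  10  10
  2   0   0   0   0   4   4  10  10  10  10
  3   0   5   5   5   5   9  10  15  15  15
  4   0  12  17  17  17  17  21  22  27  27

22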